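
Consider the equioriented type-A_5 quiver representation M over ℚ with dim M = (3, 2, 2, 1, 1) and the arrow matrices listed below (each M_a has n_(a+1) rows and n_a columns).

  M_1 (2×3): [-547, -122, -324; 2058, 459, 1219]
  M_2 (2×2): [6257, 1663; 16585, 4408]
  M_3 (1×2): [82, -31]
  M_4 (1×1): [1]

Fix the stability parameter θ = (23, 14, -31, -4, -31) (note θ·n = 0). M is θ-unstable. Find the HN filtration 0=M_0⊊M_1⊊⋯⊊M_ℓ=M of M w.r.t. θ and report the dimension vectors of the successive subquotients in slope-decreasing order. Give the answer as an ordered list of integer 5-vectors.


Barcode: M ≅ I[1,1], I[1,3], I[1,5]. HN layers by μ_θ (3 steps, strictly decreasing):
  μ^(1)=23; μ^(2)=2; μ^(3)=-29/5

((1, 0, 0, 0, 0); (1, 1, 1, 0, 0); (1, 1, 1, 1, 1))


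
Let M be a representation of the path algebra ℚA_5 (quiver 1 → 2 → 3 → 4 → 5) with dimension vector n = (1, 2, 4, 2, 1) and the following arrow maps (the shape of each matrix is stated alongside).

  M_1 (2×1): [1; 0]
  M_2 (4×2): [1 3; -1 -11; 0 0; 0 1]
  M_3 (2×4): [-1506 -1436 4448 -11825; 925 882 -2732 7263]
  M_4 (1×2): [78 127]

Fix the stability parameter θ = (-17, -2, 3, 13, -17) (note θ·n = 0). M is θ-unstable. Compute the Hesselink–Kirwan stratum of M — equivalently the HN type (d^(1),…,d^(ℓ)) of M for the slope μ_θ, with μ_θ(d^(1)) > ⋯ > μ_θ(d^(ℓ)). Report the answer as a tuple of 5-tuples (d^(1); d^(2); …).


Interval decomposition of M: I[1,5], I[2,4], I[3,3]^2.
HN type (ℓ=5): μ^(1)=13; μ^(2)=3; μ^(3)=-1/3; μ^(4)=-2; μ^(5)=-17

((0, 0, 0, 1, 0); (0, 0, 3, 0, 0); (0, 0, 1, 1, 1); (0, 2, 0, 0, 0); (1, 0, 0, 0, 0))


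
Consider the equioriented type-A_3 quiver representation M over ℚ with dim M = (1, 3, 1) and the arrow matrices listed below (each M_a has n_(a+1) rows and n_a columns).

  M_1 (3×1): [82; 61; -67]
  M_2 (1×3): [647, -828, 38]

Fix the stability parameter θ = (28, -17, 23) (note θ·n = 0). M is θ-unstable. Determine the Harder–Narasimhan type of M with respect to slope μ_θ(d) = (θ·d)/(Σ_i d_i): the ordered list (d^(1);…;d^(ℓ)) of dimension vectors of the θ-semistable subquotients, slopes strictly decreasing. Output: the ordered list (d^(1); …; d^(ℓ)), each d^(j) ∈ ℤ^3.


Via rank(M_{q-1}∘⋯∘M_p): M ≅ I[1,2], I[2,2], I[2,3].
μ_θ-semistable layers: μ^(1)=23; μ^(2)=11/2; μ^(3)=-17

((0, 0, 1); (1, 1, 0); (0, 2, 0))


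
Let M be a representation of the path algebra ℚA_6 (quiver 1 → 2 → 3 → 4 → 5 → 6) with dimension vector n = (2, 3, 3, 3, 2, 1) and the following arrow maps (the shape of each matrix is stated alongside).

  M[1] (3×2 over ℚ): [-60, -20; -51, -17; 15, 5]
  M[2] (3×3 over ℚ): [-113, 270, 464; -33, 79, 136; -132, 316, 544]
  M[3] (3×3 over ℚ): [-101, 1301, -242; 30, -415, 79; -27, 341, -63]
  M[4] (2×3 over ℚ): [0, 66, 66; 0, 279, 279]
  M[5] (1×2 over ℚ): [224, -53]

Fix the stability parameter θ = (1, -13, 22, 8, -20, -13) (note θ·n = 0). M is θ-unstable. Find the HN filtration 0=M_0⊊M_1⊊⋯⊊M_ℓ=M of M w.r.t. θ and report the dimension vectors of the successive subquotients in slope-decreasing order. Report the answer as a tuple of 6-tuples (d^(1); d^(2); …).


Interval decomposition of M: I[1,1], I[1,4], I[2,2], I[2,6], I[3,4], I[5,5].
HN type (ℓ=6): μ^(1)=15; μ^(2)=1; μ^(3)=-3/4; μ^(4)=-6; μ^(5)=-13; μ^(6)=-20

((0, 0, 2, 2, 0, 0); (1, 0, 0, 0, 0, 0); (0, 0, 1, 1, 1, 1); (1, 1, 0, 0, 0, 0); (0, 2, 0, 0, 0, 0); (0, 0, 0, 0, 1, 0))


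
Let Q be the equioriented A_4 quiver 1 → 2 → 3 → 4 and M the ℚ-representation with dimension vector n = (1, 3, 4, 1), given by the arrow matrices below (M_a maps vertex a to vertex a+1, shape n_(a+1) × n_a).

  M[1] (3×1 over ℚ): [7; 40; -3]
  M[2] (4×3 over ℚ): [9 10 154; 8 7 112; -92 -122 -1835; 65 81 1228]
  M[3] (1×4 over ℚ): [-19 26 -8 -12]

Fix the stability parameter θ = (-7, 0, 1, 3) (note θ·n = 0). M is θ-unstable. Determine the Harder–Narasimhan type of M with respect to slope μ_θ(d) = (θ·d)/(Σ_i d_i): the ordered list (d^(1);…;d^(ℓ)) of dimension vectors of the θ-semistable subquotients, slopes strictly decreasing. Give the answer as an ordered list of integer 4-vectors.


Via rank(M_{q-1}∘⋯∘M_p): M ≅ I[1,4], I[2,3]^2, I[3,3].
μ_θ-semistable layers: μ^(1)=3; μ^(2)=1; μ^(3)=0; μ^(4)=-7

((0, 0, 0, 1); (0, 0, 4, 0); (0, 3, 0, 0); (1, 0, 0, 0))


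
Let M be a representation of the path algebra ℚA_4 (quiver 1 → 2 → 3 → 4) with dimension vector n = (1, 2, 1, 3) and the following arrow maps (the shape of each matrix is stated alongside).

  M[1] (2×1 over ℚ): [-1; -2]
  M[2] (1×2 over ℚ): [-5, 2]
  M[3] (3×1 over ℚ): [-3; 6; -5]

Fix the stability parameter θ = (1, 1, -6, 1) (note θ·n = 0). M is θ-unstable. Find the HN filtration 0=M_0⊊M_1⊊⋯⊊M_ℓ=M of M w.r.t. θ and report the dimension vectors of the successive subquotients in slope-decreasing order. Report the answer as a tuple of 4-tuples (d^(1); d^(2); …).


Interval decomposition of M: I[1,4], I[2,2], I[4,4]^2.
HN type (ℓ=2): μ^(1)=1; μ^(2)=-4/3

((0, 1, 0, 3); (1, 1, 1, 0))


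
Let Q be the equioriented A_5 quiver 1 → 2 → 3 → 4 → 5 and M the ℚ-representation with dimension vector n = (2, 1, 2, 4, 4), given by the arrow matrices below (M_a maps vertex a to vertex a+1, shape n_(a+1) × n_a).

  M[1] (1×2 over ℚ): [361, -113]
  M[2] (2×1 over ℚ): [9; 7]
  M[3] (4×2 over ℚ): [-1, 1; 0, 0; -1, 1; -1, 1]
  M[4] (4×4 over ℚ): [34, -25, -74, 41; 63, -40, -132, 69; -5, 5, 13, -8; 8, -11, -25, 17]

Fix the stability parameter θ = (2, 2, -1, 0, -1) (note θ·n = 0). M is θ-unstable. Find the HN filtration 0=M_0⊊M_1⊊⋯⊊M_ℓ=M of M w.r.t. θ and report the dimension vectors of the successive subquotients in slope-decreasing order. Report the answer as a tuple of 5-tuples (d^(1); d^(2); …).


Barcode: M ≅ I[1,1], I[1,5], I[3,3], I[4,5]^3. HN layers by μ_θ (4 steps, strictly decreasing):
  μ^(1)=2; μ^(2)=2/5; μ^(3)=-1/2; μ^(4)=-1

((1, 0, 0, 0, 0); (1, 1, 1, 1, 1); (0, 0, 0, 3, 3); (0, 0, 1, 0, 0))


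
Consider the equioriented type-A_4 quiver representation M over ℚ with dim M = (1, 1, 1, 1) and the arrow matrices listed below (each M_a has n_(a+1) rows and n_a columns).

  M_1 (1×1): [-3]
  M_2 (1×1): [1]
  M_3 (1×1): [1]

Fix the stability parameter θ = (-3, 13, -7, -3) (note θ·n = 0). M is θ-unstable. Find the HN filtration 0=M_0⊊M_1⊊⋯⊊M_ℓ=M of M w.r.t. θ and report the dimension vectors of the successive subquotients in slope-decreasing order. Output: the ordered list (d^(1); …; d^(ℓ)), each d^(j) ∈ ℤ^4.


Interval decomposition of M: I[1,4].
HN type (ℓ=2): μ^(1)=1; μ^(2)=-3

((0, 1, 1, 1); (1, 0, 0, 0))


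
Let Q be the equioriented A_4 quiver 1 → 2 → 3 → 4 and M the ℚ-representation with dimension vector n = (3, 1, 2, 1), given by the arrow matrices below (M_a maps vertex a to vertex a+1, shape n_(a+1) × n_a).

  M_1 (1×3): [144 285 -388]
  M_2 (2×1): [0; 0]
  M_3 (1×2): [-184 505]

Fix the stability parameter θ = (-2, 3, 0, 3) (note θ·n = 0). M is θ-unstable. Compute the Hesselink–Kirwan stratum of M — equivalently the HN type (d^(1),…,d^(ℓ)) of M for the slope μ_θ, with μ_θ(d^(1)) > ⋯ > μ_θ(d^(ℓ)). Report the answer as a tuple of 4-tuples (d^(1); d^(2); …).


Barcode: M ≅ I[1,1]^2, I[1,2], I[3,3], I[3,4]. HN layers by μ_θ (3 steps, strictly decreasing):
  μ^(1)=3; μ^(2)=0; μ^(3)=-2

((0, 1, 0, 1); (0, 0, 2, 0); (3, 0, 0, 0))


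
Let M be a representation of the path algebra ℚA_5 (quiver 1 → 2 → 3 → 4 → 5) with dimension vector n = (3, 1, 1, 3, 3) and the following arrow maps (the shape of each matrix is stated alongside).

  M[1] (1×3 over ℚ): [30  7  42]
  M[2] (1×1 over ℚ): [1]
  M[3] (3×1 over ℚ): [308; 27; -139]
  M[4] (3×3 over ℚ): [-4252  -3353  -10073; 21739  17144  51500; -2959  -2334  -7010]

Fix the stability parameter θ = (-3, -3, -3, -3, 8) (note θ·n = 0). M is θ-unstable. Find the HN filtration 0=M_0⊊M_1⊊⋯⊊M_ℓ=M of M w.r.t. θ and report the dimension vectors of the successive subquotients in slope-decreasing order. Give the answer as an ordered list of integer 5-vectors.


Interval decomposition of M: I[1,1]^2, I[1,4], I[4,5]^2, I[5,5].
HN type (ℓ=2): μ^(1)=8; μ^(2)=-3

((0, 0, 0, 0, 3); (3, 1, 1, 3, 0))


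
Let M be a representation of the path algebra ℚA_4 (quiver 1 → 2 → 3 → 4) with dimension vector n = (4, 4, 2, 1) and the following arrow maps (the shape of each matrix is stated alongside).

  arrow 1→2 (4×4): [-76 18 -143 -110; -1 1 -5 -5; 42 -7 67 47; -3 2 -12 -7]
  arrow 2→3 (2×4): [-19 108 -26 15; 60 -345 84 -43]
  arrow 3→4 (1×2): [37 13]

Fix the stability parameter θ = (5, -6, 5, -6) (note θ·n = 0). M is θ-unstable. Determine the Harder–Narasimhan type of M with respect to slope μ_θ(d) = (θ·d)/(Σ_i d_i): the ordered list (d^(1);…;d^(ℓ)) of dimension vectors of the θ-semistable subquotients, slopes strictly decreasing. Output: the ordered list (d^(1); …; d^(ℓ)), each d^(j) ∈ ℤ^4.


Barcode: M ≅ I[1,2]^2, I[1,3], I[1,4]. HN layers by μ_θ (2 steps, strictly decreasing):
  μ^(1)=5; μ^(2)=-1/2

((0, 0, 1, 0); (4, 4, 1, 1))


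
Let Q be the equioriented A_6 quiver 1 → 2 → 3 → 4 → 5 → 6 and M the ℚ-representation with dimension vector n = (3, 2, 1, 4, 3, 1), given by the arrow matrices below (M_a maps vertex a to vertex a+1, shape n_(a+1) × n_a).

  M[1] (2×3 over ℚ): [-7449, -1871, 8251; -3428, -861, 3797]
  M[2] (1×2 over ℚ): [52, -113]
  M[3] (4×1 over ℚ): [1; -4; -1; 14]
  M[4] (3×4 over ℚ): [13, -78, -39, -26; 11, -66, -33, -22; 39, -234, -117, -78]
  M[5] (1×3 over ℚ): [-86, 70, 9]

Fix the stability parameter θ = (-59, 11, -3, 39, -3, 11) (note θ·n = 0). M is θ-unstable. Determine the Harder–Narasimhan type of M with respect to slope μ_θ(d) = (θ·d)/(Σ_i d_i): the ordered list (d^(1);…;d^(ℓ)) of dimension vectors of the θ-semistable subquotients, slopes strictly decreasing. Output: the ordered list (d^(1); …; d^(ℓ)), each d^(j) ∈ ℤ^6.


Via rank(M_{q-1}∘⋯∘M_p): M ≅ I[1,1], I[1,2], I[1,4], I[4,4]^2, I[4,6], I[5,5]^2.
μ_θ-semistable layers: μ^(1)=39; μ^(2)=47/3; μ^(3)=11; μ^(4)=4; μ^(5)=-3; μ^(6)=-59

((0, 0, 0, 3, 0, 0); (0, 0, 0, 1, 1, 1); (0, 1, 0, 0, 0, 0); (0, 1, 1, 0, 0, 0); (0, 0, 0, 0, 2, 0); (3, 0, 0, 0, 0, 0))


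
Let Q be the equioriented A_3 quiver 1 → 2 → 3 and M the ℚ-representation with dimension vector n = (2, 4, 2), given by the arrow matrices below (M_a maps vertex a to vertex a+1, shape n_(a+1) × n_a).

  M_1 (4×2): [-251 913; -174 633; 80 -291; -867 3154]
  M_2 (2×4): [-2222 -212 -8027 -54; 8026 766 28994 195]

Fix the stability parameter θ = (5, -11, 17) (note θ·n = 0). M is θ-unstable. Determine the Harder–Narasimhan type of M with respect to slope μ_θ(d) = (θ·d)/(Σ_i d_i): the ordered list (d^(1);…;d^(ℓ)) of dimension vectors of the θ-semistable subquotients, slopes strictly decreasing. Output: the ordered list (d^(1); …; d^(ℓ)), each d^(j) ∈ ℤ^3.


Via rank(M_{q-1}∘⋯∘M_p): M ≅ I[1,3]^2, I[2,2]^2.
μ_θ-semistable layers: μ^(1)=17; μ^(2)=-3; μ^(3)=-11

((0, 0, 2); (2, 2, 0); (0, 2, 0))


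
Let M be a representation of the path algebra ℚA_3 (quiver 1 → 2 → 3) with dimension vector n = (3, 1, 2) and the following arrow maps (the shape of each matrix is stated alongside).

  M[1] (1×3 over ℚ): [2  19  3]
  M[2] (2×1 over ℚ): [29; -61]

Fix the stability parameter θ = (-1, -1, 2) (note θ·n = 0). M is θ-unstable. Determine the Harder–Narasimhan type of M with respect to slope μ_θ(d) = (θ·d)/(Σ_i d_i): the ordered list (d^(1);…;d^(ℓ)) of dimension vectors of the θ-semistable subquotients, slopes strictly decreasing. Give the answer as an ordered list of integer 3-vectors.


Via rank(M_{q-1}∘⋯∘M_p): M ≅ I[1,1]^2, I[1,3], I[3,3].
μ_θ-semistable layers: μ^(1)=2; μ^(2)=-1

((0, 0, 2); (3, 1, 0))


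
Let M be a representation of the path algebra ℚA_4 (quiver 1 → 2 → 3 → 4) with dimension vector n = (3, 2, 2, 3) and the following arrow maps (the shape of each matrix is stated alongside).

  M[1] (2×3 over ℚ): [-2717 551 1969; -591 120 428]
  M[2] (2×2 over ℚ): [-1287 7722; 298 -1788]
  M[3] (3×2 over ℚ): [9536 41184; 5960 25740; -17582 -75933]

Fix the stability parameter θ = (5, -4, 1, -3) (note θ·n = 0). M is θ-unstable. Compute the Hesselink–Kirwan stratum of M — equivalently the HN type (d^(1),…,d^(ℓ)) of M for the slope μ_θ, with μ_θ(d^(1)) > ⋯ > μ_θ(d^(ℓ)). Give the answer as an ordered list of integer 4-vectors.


Via rank(M_{q-1}∘⋯∘M_p): M ≅ I[1,1], I[1,2], I[1,3], I[3,4], I[4,4]^2.
μ_θ-semistable layers: μ^(1)=5; μ^(2)=1; μ^(3)=1/2; μ^(4)=-1; μ^(5)=-3

((1, 0, 0, 0); (0, 0, 1, 0); (2, 2, 0, 0); (0, 0, 1, 1); (0, 0, 0, 2))


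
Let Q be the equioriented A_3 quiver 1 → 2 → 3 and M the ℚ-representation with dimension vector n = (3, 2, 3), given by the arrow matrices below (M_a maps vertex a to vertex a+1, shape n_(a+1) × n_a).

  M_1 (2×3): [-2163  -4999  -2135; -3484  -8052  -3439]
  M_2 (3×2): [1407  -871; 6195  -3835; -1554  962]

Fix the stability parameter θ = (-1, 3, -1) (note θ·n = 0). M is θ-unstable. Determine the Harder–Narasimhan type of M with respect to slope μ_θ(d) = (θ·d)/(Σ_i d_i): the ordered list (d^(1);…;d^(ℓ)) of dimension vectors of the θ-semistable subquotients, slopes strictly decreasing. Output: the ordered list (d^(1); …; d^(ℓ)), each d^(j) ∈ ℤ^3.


Barcode: M ≅ I[1,1], I[1,2], I[1,3], I[3,3]^2. HN layers by μ_θ (3 steps, strictly decreasing):
  μ^(1)=3; μ^(2)=1; μ^(3)=-1

((0, 1, 0); (0, 1, 1); (3, 0, 2))


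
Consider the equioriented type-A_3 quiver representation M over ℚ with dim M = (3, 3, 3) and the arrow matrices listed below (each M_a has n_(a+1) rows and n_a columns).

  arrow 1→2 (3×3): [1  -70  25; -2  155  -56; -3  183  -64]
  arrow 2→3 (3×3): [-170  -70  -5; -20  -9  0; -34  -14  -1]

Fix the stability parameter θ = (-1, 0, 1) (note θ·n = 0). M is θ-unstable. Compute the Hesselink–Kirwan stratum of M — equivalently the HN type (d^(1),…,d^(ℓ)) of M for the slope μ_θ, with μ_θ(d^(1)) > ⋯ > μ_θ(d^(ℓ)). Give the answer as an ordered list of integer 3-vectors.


Barcode: M ≅ I[1,2], I[1,3]^2, I[3,3]. HN layers by μ_θ (3 steps, strictly decreasing):
  μ^(1)=1; μ^(2)=0; μ^(3)=-1

((0, 0, 3); (0, 3, 0); (3, 0, 0))


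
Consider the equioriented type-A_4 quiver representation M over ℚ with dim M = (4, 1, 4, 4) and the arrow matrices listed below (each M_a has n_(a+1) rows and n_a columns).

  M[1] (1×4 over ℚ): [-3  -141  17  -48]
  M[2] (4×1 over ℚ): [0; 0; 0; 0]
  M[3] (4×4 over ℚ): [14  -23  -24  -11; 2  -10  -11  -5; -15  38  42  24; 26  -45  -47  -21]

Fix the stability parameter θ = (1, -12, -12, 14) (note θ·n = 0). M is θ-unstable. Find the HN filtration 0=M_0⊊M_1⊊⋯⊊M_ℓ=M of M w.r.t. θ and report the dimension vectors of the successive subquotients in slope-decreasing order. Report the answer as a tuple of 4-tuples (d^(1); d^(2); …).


Interval decomposition of M: I[1,1]^3, I[1,2], I[3,4]^4.
HN type (ℓ=4): μ^(1)=14; μ^(2)=1; μ^(3)=-11/2; μ^(4)=-12

((0, 0, 0, 4); (3, 0, 0, 0); (1, 1, 0, 0); (0, 0, 4, 0))


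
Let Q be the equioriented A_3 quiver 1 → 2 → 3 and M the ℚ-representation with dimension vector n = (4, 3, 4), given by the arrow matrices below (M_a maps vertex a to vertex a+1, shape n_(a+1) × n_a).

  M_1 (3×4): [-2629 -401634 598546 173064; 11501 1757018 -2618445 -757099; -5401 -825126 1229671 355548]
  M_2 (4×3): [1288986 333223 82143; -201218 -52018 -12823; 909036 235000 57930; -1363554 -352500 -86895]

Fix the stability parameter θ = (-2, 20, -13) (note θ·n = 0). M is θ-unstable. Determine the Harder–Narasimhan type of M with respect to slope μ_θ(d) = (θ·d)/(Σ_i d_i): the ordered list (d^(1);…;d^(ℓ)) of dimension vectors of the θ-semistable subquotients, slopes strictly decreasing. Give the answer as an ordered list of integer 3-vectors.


Via rank(M_{q-1}∘⋯∘M_p): M ≅ I[1,1], I[1,2], I[1,3]^2, I[3,3]^2.
μ_θ-semistable layers: μ^(1)=20; μ^(2)=7/2; μ^(3)=-2; μ^(4)=-13

((0, 1, 0); (0, 2, 2); (4, 0, 0); (0, 0, 2))


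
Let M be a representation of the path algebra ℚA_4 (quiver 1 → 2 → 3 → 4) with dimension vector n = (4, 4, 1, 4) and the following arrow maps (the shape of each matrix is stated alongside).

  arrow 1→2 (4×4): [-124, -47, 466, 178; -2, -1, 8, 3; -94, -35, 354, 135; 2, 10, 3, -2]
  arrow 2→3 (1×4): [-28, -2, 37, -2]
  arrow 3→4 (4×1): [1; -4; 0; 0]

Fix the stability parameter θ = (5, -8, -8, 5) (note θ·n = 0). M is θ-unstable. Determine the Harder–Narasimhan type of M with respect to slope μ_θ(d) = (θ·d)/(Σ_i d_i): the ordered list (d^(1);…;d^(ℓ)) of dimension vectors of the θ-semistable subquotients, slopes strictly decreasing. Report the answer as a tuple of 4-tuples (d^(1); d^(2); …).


Via rank(M_{q-1}∘⋯∘M_p): M ≅ I[1,1], I[1,2]^2, I[1,4], I[2,2], I[4,4]^3.
μ_θ-semistable layers: μ^(1)=5; μ^(2)=-3/2; μ^(3)=-11/3; μ^(4)=-8

((1, 0, 0, 4); (2, 2, 0, 0); (1, 1, 1, 0); (0, 1, 0, 0))


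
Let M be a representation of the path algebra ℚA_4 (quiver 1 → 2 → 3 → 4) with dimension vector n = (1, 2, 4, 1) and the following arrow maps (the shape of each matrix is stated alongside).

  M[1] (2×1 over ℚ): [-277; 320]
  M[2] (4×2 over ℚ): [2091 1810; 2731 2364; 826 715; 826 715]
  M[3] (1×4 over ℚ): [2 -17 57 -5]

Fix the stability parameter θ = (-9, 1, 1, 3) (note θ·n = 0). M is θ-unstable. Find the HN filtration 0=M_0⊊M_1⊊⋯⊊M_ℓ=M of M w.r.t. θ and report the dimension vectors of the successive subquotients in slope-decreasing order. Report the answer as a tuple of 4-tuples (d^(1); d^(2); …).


Barcode: M ≅ I[1,4], I[2,3], I[3,3]^2. HN layers by μ_θ (3 steps, strictly decreasing):
  μ^(1)=3; μ^(2)=1; μ^(3)=-9

((0, 0, 0, 1); (0, 2, 4, 0); (1, 0, 0, 0))


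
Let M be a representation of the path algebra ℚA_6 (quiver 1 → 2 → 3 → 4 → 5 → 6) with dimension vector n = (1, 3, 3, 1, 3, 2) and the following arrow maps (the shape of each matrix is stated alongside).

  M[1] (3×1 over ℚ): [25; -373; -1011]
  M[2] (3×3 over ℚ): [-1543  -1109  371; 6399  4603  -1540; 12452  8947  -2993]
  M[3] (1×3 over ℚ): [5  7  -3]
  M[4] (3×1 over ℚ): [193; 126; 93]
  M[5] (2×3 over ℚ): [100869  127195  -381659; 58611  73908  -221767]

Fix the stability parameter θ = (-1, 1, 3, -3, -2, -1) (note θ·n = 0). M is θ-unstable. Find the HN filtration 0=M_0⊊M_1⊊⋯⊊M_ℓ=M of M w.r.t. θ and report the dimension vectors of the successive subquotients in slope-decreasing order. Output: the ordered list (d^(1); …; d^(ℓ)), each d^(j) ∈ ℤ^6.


Interval decomposition of M: I[1,5], I[2,3]^2, I[5,6]^2.
HN type (ℓ=5): μ^(1)=3; μ^(2)=1; μ^(3)=-1/4; μ^(4)=-1; μ^(5)=-2

((0, 0, 2, 0, 0, 0); (0, 2, 0, 0, 0, 0); (0, 1, 1, 1, 1, 0); (1, 0, 0, 0, 0, 2); (0, 0, 0, 0, 2, 0))


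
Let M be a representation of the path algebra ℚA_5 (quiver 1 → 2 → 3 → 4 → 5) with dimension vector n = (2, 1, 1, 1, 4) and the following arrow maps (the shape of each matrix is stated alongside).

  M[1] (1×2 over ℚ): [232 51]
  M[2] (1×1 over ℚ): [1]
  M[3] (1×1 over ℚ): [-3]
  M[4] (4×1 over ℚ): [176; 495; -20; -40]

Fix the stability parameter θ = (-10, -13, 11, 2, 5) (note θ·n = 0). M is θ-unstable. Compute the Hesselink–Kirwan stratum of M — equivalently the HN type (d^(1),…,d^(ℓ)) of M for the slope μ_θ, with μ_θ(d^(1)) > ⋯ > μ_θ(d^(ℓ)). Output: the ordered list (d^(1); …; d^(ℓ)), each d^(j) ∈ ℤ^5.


Interval decomposition of M: I[1,1], I[1,5], I[5,5]^3.
HN type (ℓ=4): μ^(1)=6; μ^(2)=5; μ^(3)=-10; μ^(4)=-23/2

((0, 0, 1, 1, 1); (0, 0, 0, 0, 3); (1, 0, 0, 0, 0); (1, 1, 0, 0, 0))


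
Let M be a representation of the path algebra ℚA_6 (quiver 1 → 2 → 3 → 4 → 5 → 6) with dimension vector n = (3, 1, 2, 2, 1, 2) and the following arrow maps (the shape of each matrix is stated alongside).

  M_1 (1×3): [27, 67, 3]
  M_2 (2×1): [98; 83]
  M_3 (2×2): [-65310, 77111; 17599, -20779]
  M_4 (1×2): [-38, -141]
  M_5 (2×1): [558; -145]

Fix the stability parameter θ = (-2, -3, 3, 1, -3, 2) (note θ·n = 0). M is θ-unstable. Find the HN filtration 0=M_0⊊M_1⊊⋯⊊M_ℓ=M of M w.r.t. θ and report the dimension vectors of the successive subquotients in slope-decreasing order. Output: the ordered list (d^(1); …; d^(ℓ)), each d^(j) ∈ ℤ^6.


Interval decomposition of M: I[1,1]^2, I[1,6], I[3,4], I[6,6].
HN type (ℓ=4): μ^(1)=2; μ^(2)=1/3; μ^(3)=-2; μ^(4)=-5/2

((0, 0, 1, 1, 0, 2); (0, 0, 1, 1, 1, 0); (2, 0, 0, 0, 0, 0); (1, 1, 0, 0, 0, 0))


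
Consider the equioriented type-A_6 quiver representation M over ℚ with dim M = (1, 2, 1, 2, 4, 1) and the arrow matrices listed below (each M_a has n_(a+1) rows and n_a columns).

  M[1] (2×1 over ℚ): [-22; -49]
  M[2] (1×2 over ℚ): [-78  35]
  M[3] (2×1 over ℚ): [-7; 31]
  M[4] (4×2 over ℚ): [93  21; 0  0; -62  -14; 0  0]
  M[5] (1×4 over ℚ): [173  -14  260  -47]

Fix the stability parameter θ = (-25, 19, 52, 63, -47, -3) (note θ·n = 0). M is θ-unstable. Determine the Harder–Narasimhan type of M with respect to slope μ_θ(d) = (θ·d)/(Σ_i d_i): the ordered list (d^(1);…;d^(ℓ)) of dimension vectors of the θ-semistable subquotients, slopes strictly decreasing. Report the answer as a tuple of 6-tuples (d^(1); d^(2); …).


Via rank(M_{q-1}∘⋯∘M_p): M ≅ I[1,4], I[2,2], I[4,6], I[5,5]^3.
μ_θ-semistable layers: μ^(1)=63; μ^(2)=52; μ^(3)=19; μ^(4)=13/3; μ^(5)=-25; μ^(6)=-47

((0, 0, 0, 1, 0, 0); (0, 0, 1, 0, 0, 0); (0, 2, 0, 0, 0, 0); (0, 0, 0, 1, 1, 1); (1, 0, 0, 0, 0, 0); (0, 0, 0, 0, 3, 0))


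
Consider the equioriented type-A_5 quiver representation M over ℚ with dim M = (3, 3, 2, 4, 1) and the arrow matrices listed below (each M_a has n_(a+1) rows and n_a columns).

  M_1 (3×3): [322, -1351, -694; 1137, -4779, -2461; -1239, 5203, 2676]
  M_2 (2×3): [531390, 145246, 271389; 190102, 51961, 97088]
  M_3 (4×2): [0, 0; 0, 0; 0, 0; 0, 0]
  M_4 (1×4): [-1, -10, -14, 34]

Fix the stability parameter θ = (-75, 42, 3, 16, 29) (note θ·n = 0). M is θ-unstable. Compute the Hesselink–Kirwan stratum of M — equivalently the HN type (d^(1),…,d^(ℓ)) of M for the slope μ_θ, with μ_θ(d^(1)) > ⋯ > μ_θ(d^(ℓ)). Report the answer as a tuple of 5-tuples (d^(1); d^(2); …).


Via rank(M_{q-1}∘⋯∘M_p): M ≅ I[1,2], I[1,3]^2, I[4,4]^3, I[4,5].
μ_θ-semistable layers: μ^(1)=42; μ^(2)=29; μ^(3)=45/2; μ^(4)=16; μ^(5)=-75

((0, 1, 0, 0, 0); (0, 0, 0, 0, 1); (0, 2, 2, 0, 0); (0, 0, 0, 4, 0); (3, 0, 0, 0, 0))


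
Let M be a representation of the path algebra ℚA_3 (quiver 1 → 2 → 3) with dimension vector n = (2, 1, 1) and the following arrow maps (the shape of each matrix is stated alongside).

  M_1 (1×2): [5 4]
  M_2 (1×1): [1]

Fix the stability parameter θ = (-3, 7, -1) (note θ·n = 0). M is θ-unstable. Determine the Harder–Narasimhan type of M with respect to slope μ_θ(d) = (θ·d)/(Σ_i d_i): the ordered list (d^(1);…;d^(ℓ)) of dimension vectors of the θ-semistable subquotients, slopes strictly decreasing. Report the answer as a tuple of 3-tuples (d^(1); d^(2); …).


Barcode: M ≅ I[1,1], I[1,3]. HN layers by μ_θ (2 steps, strictly decreasing):
  μ^(1)=3; μ^(2)=-3

((0, 1, 1); (2, 0, 0))


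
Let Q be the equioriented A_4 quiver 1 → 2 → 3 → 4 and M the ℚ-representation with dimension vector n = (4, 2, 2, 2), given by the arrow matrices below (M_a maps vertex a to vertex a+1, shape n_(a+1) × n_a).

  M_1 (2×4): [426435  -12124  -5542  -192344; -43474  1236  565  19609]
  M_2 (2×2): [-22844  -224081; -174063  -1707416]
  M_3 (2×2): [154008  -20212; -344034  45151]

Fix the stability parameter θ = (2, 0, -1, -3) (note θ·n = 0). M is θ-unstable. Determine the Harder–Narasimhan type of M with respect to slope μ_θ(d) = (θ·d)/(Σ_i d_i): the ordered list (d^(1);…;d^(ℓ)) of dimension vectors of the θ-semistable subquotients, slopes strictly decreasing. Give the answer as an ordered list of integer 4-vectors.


Interval decomposition of M: I[1,1]^2, I[1,3], I[1,4], I[4,4].
HN type (ℓ=4): μ^(1)=2; μ^(2)=1/3; μ^(3)=-1/2; μ^(4)=-3

((2, 0, 0, 0); (1, 1, 1, 0); (1, 1, 1, 1); (0, 0, 0, 1))


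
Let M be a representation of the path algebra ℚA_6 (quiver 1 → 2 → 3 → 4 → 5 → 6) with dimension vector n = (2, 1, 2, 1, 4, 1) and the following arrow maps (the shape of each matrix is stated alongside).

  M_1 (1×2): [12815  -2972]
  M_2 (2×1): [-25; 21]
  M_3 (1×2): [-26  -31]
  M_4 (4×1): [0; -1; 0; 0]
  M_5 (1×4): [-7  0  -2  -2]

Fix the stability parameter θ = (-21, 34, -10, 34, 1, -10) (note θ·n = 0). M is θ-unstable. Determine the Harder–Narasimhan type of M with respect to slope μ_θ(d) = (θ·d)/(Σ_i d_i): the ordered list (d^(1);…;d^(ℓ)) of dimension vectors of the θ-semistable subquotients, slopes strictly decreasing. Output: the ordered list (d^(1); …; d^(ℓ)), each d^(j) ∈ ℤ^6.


Via rank(M_{q-1}∘⋯∘M_p): M ≅ I[1,1], I[1,5], I[3,3], I[5,5]^2, I[5,6].
μ_θ-semistable layers: μ^(1)=35/2; μ^(2)=12; μ^(3)=1; μ^(4)=-9/2; μ^(5)=-10; μ^(6)=-21

((0, 0, 0, 1, 1, 0); (0, 1, 1, 0, 0, 0); (0, 0, 0, 0, 2, 0); (0, 0, 0, 0, 1, 1); (0, 0, 1, 0, 0, 0); (2, 0, 0, 0, 0, 0))


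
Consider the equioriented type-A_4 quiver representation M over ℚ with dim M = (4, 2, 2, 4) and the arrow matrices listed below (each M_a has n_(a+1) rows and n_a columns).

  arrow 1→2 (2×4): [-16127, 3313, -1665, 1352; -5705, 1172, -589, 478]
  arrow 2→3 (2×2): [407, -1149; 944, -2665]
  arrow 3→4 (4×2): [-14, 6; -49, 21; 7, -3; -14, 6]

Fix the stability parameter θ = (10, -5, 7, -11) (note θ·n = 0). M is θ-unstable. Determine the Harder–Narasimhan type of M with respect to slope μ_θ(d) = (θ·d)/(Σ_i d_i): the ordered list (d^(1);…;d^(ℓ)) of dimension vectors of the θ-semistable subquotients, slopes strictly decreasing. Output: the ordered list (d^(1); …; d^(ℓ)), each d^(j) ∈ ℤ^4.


Barcode: M ≅ I[1,1]^2, I[1,3], I[1,4], I[4,4]^3. HN layers by μ_θ (5 steps, strictly decreasing):
  μ^(1)=10; μ^(2)=7; μ^(3)=5/2; μ^(4)=1/4; μ^(5)=-11

((2, 0, 0, 0); (0, 0, 1, 0); (1, 1, 0, 0); (1, 1, 1, 1); (0, 0, 0, 3))


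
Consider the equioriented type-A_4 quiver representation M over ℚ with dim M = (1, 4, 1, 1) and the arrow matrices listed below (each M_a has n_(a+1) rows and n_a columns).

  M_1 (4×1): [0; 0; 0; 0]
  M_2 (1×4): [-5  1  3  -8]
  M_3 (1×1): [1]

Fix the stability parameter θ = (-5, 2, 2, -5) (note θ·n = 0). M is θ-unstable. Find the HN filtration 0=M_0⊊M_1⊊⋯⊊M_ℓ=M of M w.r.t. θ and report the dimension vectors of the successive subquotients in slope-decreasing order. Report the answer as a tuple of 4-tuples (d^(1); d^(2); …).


Barcode: M ≅ I[1,1], I[2,2]^3, I[2,4]. HN layers by μ_θ (3 steps, strictly decreasing):
  μ^(1)=2; μ^(2)=-1/3; μ^(3)=-5

((0, 3, 0, 0); (0, 1, 1, 1); (1, 0, 0, 0))


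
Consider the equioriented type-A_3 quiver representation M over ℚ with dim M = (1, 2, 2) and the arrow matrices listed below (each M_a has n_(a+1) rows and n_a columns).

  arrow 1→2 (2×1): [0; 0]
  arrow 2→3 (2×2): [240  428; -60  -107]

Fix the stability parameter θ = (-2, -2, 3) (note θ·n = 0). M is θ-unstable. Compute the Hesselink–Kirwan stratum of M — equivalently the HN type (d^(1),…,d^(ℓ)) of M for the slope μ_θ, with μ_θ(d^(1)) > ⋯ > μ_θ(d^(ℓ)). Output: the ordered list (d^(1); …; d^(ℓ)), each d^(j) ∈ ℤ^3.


Interval decomposition of M: I[1,1], I[2,2], I[2,3], I[3,3].
HN type (ℓ=2): μ^(1)=3; μ^(2)=-2

((0, 0, 2); (1, 2, 0))


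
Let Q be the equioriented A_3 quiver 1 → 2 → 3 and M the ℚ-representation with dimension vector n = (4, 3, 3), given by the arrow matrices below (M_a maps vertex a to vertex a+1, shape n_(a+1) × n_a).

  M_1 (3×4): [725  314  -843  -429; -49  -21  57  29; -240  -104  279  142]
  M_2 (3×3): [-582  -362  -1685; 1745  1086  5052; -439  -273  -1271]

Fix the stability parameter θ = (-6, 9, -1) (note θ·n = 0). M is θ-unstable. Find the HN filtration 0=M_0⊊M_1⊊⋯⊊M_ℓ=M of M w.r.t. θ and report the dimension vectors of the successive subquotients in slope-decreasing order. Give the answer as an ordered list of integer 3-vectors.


Interval decomposition of M: I[1,1], I[1,3]^3.
HN type (ℓ=2): μ^(1)=4; μ^(2)=-6

((0, 3, 3); (4, 0, 0))


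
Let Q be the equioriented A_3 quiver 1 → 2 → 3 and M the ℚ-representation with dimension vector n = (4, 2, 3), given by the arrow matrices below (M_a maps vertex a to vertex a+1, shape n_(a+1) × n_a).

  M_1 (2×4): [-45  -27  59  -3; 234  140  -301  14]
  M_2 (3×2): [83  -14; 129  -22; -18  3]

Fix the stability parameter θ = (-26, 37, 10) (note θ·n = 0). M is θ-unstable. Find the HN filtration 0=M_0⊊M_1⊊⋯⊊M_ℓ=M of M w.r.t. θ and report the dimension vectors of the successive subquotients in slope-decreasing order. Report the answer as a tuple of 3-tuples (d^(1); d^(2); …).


Interval decomposition of M: I[1,1]^2, I[1,3]^2, I[3,3].
HN type (ℓ=3): μ^(1)=47/2; μ^(2)=10; μ^(3)=-26

((0, 2, 2); (0, 0, 1); (4, 0, 0))


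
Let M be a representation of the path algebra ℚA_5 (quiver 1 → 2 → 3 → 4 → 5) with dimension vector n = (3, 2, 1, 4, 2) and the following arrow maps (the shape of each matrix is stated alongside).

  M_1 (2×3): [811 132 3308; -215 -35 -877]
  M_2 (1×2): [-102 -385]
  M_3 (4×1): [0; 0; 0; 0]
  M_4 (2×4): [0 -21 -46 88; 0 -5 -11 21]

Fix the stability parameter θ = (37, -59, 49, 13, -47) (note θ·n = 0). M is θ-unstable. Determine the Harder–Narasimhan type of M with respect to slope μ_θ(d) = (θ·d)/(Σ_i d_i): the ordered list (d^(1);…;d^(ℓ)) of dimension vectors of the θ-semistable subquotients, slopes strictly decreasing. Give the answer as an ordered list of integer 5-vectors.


Via rank(M_{q-1}∘⋯∘M_p): M ≅ I[1,1], I[1,2], I[1,3], I[4,4]^2, I[4,5]^2.
μ_θ-semistable layers: μ^(1)=49; μ^(2)=37; μ^(3)=13; μ^(4)=-11; μ^(5)=-17

((0, 0, 1, 0, 0); (1, 0, 0, 0, 0); (0, 0, 0, 2, 0); (2, 2, 0, 0, 0); (0, 0, 0, 2, 2))


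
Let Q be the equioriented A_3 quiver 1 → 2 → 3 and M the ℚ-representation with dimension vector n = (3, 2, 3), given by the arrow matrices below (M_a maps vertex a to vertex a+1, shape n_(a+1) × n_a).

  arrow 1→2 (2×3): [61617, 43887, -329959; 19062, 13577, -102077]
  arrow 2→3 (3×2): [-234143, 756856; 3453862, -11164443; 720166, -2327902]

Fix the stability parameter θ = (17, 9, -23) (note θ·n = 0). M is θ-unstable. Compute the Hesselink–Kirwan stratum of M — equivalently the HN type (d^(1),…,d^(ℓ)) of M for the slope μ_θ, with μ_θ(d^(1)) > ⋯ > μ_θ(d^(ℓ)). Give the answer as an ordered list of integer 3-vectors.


Interval decomposition of M: I[1,1], I[1,3]^2, I[3,3].
HN type (ℓ=3): μ^(1)=17; μ^(2)=1; μ^(3)=-23

((1, 0, 0); (2, 2, 2); (0, 0, 1))


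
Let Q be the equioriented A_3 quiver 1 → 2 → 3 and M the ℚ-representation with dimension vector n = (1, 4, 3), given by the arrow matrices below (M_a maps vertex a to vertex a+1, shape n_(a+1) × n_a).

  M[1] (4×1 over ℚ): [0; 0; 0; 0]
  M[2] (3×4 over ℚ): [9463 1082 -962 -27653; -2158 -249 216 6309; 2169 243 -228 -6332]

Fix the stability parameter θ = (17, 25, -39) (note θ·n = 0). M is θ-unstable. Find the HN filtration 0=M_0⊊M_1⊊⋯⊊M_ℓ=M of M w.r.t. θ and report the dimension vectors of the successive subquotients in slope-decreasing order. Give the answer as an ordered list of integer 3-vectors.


Interval decomposition of M: I[1,1], I[2,2], I[2,3]^3.
HN type (ℓ=3): μ^(1)=25; μ^(2)=17; μ^(3)=-7

((0, 1, 0); (1, 0, 0); (0, 3, 3))


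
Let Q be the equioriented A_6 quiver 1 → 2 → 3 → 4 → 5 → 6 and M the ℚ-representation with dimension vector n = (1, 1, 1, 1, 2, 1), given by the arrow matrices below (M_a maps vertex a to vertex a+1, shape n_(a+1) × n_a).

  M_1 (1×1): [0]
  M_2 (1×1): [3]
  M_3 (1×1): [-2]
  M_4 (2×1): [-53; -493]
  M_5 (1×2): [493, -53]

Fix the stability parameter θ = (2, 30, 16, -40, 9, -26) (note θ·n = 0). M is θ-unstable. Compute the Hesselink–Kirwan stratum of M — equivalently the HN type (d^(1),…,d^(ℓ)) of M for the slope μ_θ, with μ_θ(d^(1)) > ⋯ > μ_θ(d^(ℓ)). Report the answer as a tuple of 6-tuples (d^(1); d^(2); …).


Barcode: M ≅ I[1,1], I[2,5], I[5,6]. HN layers by μ_θ (3 steps, strictly decreasing):
  μ^(1)=9; μ^(2)=2; μ^(3)=-17/2

((0, 0, 0, 0, 1, 0); (1, 1, 1, 1, 0, 0); (0, 0, 0, 0, 1, 1))


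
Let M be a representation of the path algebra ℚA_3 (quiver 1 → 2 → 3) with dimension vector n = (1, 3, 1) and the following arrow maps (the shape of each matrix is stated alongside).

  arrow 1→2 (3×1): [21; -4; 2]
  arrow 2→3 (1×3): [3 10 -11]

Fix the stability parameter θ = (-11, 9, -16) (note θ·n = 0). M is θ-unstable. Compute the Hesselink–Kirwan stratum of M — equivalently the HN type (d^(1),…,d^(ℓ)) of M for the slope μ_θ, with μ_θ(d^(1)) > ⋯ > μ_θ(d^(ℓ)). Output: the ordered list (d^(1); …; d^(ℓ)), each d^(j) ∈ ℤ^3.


Via rank(M_{q-1}∘⋯∘M_p): M ≅ I[1,3], I[2,2]^2.
μ_θ-semistable layers: μ^(1)=9; μ^(2)=-7/2; μ^(3)=-11

((0, 2, 0); (0, 1, 1); (1, 0, 0))


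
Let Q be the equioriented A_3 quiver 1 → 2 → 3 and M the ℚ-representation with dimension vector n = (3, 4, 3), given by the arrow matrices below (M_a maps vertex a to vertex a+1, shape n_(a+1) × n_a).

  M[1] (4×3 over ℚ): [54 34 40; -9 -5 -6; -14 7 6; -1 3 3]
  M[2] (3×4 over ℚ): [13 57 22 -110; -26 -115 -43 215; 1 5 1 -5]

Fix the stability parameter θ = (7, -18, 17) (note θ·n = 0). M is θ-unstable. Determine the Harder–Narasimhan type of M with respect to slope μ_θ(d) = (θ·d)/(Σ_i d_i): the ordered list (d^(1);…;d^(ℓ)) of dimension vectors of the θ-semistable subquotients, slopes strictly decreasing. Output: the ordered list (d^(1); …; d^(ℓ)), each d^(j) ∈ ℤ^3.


Interval decomposition of M: I[1,2], I[1,3]^2, I[2,3].
HN type (ℓ=3): μ^(1)=17; μ^(2)=-11/2; μ^(3)=-18

((0, 0, 3); (3, 3, 0); (0, 1, 0))


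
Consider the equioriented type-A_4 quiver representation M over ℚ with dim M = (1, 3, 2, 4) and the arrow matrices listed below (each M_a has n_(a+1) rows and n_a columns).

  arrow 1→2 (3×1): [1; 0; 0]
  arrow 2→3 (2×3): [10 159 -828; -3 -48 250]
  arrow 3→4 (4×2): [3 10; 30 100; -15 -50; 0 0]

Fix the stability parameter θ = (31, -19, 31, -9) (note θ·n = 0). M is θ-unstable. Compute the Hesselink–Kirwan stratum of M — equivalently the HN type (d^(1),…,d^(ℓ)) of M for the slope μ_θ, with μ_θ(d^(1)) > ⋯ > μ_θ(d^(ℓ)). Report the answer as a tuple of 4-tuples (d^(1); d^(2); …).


Via rank(M_{q-1}∘⋯∘M_p): M ≅ I[1,3], I[2,2], I[2,4], I[4,4]^3.
μ_θ-semistable layers: μ^(1)=31; μ^(2)=11; μ^(3)=6; μ^(4)=-9; μ^(5)=-19

((0, 0, 1, 0); (0, 0, 1, 1); (1, 1, 0, 0); (0, 0, 0, 3); (0, 2, 0, 0))


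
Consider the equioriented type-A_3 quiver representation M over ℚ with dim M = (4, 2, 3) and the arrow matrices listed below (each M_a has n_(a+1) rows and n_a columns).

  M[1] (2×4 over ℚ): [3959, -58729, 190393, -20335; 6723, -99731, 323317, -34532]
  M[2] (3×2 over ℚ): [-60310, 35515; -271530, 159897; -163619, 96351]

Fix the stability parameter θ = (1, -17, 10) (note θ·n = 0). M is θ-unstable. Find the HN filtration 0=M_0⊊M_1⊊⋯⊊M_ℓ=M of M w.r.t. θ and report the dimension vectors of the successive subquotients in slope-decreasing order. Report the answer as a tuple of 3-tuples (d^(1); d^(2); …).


Barcode: M ≅ I[1,1]^2, I[1,3]^2, I[3,3]. HN layers by μ_θ (3 steps, strictly decreasing):
  μ^(1)=10; μ^(2)=1; μ^(3)=-8

((0, 0, 3); (2, 0, 0); (2, 2, 0))


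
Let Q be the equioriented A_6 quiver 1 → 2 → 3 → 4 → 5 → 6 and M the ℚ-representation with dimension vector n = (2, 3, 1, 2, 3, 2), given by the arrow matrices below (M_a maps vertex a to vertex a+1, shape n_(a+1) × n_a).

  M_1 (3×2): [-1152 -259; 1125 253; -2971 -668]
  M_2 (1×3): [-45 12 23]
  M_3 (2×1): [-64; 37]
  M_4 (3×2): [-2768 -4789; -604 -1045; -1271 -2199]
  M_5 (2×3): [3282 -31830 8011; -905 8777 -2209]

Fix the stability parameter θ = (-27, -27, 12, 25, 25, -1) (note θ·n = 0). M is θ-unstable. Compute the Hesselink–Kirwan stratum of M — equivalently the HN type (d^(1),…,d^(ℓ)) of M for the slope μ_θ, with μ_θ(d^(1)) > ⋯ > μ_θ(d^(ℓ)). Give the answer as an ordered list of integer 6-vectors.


Via rank(M_{q-1}∘⋯∘M_p): M ≅ I[1,2], I[1,6], I[2,2], I[4,5], I[5,6].
μ_θ-semistable layers: μ^(1)=25; μ^(2)=49/3; μ^(3)=12; μ^(4)=-27

((0, 0, 0, 1, 1, 0); (0, 0, 0, 1, 1, 1); (0, 0, 1, 0, 1, 1); (2, 3, 0, 0, 0, 0))


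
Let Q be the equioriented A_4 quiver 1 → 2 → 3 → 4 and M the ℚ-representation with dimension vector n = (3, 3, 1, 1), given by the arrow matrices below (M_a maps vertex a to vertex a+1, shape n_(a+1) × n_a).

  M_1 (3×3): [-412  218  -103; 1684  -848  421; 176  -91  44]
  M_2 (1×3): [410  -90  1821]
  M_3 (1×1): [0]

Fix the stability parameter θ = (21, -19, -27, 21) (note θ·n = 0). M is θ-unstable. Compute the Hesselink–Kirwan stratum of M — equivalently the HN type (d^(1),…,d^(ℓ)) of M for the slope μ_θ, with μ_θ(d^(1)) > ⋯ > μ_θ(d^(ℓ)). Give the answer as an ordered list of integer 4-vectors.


Via rank(M_{q-1}∘⋯∘M_p): M ≅ I[1,1], I[1,2], I[1,3], I[2,2], I[4,4].
μ_θ-semistable layers: μ^(1)=21; μ^(2)=1; μ^(3)=-25/3; μ^(4)=-19

((1, 0, 0, 1); (1, 1, 0, 0); (1, 1, 1, 0); (0, 1, 0, 0))


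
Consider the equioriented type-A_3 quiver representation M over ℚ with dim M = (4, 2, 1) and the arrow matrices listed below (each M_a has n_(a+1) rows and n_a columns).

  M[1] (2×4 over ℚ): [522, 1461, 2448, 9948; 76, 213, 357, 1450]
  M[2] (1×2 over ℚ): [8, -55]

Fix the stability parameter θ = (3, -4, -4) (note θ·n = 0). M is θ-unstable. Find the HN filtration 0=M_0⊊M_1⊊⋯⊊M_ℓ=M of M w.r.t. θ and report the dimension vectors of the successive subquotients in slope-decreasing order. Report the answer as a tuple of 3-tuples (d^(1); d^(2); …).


Via rank(M_{q-1}∘⋯∘M_p): M ≅ I[1,1]^2, I[1,2], I[1,3].
μ_θ-semistable layers: μ^(1)=3; μ^(2)=-1/2; μ^(3)=-5/3

((2, 0, 0); (1, 1, 0); (1, 1, 1))


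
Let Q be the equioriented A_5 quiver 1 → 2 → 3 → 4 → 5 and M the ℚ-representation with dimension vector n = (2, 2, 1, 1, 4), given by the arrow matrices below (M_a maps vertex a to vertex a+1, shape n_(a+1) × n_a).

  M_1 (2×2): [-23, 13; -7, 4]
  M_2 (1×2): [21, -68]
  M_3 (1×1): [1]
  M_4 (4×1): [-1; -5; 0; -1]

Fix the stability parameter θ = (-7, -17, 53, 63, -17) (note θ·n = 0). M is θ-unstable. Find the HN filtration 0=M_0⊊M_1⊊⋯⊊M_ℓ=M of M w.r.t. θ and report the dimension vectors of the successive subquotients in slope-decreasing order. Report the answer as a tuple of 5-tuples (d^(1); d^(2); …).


Interval decomposition of M: I[1,2], I[1,5], I[5,5]^3.
HN type (ℓ=3): μ^(1)=33; μ^(2)=-12; μ^(3)=-17

((0, 0, 1, 1, 1); (2, 2, 0, 0, 0); (0, 0, 0, 0, 3))


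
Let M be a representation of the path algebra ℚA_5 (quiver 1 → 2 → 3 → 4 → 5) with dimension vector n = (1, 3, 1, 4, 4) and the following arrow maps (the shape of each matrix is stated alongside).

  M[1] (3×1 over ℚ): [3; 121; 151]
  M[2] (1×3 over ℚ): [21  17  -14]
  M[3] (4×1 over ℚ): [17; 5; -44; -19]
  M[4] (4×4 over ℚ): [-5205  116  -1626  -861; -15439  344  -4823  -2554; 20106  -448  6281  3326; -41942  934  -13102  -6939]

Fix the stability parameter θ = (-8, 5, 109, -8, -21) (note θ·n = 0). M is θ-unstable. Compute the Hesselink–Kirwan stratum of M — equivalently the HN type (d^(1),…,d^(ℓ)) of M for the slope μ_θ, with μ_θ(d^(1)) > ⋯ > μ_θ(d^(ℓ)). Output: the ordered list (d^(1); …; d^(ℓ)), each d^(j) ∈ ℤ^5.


Barcode: M ≅ I[1,5], I[2,2]^2, I[4,5]^3. HN layers by μ_θ (4 steps, strictly decreasing):
  μ^(1)=80/3; μ^(2)=5; μ^(3)=-8; μ^(4)=-29/2

((0, 0, 1, 1, 1); (0, 3, 0, 0, 0); (1, 0, 0, 0, 0); (0, 0, 0, 3, 3))
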